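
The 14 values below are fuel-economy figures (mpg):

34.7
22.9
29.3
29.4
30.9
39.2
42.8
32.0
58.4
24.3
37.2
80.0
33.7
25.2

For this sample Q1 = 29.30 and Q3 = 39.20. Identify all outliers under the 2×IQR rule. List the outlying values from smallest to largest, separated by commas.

IQR = Q3 − Q1 = 39.20 − 29.30 = 9.90.
Lower fence = Q1 − 2·IQR = 29.30 − 19.80 = 9.50.
Upper fence = Q3 + 2·IQR = 39.20 + 19.80 = 59.00.
80.0 > 59.00 → outlier.
All remaining values lie within [9.50, 59.00].

80.0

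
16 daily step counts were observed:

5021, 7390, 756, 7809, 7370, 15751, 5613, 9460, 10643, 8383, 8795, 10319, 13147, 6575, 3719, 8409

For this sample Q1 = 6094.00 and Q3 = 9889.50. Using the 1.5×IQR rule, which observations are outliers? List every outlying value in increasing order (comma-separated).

IQR = Q3 − Q1 = 9889.50 − 6094.00 = 3795.50.
Lower fence = Q1 − 1.5·IQR = 6094.00 − 5693.25 = 400.75.
Upper fence = Q3 + 1.5·IQR = 9889.50 + 5693.25 = 15582.75.
15751 > 15582.75 → outlier.
All remaining values lie within [400.75, 15582.75].

15751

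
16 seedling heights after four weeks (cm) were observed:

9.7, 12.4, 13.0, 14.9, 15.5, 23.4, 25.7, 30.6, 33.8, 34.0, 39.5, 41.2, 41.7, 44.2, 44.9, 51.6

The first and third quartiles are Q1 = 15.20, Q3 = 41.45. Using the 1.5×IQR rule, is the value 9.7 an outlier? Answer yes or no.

no

IQR = Q3 − Q1 = 41.45 − 15.20 = 26.25.
Lower fence = Q1 − 1.5·IQR = 15.20 − 39.375 = -24.175.
Upper fence = Q3 + 1.5·IQR = 41.45 + 39.375 = 80.825.
9.7 lies within [-24.175, 80.825].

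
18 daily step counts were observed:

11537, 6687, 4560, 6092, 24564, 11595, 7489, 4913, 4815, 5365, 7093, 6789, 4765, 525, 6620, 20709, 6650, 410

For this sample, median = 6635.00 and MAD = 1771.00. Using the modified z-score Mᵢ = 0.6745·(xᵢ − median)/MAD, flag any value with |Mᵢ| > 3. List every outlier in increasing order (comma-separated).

|Mᵢ| > 3 ⇔ |xᵢ − 6635.00| > 3·1771.00/0.6745 = 7876.95.
So outliers lie outside [-1241.95, 14511.95].
20709: M = 5.36 → outlier.
24564: M = 6.83 → outlier.

20709, 24564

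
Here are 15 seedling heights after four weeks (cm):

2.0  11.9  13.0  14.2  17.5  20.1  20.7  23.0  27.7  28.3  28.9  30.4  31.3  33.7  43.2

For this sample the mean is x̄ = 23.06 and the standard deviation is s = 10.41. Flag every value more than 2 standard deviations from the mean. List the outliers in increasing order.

Cutoffs at x̄ ± 2s: 23.06 ± 2·10.41 = [2.24, 43.88].
2.0: z = -2.02, |z| > 2 → outlier.
Every other value lies within [2.24, 43.88].

2.0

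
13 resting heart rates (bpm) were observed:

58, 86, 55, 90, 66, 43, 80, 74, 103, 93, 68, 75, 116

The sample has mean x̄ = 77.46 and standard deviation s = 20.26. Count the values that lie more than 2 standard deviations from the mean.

0

Cutoffs: x̄ ± 2s = [36.94, 117.98].
Every value lies within the cutoffs.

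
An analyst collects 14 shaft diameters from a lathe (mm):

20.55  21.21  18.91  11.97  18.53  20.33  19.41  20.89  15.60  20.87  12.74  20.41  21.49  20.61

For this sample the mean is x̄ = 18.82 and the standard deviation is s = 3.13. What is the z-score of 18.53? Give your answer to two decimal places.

z = (18.53 − 18.82) / 3.13 = -0.09.

-0.09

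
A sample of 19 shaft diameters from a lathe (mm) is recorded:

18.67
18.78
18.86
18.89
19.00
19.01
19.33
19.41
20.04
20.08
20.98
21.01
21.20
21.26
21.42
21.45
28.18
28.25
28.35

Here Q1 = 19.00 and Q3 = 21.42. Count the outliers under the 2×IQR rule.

3

IQR = 2.42; fences at 19.00 − 4.84 = 14.16 and 21.42 + 4.84 = 26.26.
Outside the cutoffs: 28.18, 28.25, 28.35.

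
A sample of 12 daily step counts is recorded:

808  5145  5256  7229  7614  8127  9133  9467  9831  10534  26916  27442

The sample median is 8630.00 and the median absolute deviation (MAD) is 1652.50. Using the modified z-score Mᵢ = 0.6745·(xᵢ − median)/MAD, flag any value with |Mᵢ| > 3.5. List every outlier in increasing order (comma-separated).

|Mᵢ| > 3.5 ⇔ |xᵢ − 8630.00| > 3.5·1652.50/0.6745 = 8574.87.
So outliers lie outside [55.13, 17204.87].
26916: M = 7.46 → outlier.
27442: M = 7.68 → outlier.

26916, 27442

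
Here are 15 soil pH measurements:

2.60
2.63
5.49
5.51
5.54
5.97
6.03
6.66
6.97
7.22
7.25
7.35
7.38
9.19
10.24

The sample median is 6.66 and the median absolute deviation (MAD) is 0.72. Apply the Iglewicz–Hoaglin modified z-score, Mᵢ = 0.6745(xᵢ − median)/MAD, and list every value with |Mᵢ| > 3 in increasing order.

2.60, 2.63, 10.24

|Mᵢ| > 3 ⇔ |xᵢ − 6.66| > 3·0.72/0.6745 = 3.20.
So outliers lie outside [3.46, 9.86].
2.60: M = -3.80 → outlier.
2.63: M = -3.78 → outlier.
10.24: M = 3.35 → outlier.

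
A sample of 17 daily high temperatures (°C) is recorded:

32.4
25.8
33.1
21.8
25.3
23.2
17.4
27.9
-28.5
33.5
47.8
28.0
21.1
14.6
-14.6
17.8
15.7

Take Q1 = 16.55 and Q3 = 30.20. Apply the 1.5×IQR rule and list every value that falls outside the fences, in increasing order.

-28.5, -14.6

IQR = Q3 − Q1 = 30.20 − 16.55 = 13.65.
Lower fence = Q1 − 1.5·IQR = 16.55 − 20.475 = -3.925.
Upper fence = Q3 + 1.5·IQR = 30.20 + 20.475 = 50.675.
-28.5 < -3.925 → outlier.
-14.6 < -3.925 → outlier.
All remaining values lie within [-3.925, 50.675].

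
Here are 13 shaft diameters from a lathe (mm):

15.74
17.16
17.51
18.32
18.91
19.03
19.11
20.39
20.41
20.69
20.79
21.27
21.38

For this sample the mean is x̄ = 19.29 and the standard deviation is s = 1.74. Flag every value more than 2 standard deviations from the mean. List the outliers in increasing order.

15.74

Cutoffs at x̄ ± 2s: 19.29 ± 2·1.74 = [15.81, 22.77].
15.74: z = -2.04, |z| > 2 → outlier.
Every other value lies within [15.81, 22.77].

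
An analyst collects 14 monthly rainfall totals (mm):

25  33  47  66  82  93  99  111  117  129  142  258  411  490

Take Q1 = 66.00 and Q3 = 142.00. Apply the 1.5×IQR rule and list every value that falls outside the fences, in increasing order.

IQR = Q3 − Q1 = 142.00 − 66.00 = 76.00.
Lower fence = Q1 − 1.5·IQR = 66.00 − 114.00 = -48.00.
Upper fence = Q3 + 1.5·IQR = 142.00 + 114.00 = 256.00.
258 > 256.00 → outlier.
411 > 256.00 → outlier.
490 > 256.00 → outlier.
All remaining values lie within [-48.00, 256.00].

258, 411, 490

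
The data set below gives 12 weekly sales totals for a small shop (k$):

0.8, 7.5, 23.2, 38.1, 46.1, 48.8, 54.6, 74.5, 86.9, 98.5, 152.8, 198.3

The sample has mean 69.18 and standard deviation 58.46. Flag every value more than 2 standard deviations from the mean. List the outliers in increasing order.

198.3

Cutoffs at x̄ ± 2s: 69.18 ± 2·58.46 = [-47.74, 186.10].
198.3: z = 2.21, |z| > 2 → outlier.
Every other value lies within [-47.74, 186.10].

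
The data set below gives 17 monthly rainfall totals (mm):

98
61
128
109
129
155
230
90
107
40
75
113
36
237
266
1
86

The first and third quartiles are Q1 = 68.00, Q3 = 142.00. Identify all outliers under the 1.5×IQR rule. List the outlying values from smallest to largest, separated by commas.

IQR = Q3 − Q1 = 142.00 − 68.00 = 74.00.
Lower fence = Q1 − 1.5·IQR = 68.00 − 111.00 = -43.00.
Upper fence = Q3 + 1.5·IQR = 142.00 + 111.00 = 253.00.
266 > 253.00 → outlier.
All remaining values lie within [-43.00, 253.00].

266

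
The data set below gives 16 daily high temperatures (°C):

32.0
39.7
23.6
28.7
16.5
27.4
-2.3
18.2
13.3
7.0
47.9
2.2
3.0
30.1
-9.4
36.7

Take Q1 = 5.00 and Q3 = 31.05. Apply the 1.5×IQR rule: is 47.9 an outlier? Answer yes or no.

IQR = Q3 − Q1 = 31.05 − 5.00 = 26.05.
Lower fence = Q1 − 1.5·IQR = 5.00 − 39.075 = -34.075.
Upper fence = Q3 + 1.5·IQR = 31.05 + 39.075 = 70.125.
47.9 lies within [-34.075, 70.125].

no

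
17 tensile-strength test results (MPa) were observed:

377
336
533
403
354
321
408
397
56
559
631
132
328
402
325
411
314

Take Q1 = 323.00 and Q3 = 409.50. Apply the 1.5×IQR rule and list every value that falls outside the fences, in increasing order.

56, 132, 559, 631

IQR = Q3 − Q1 = 409.50 − 323.00 = 86.50.
Lower fence = Q1 − 1.5·IQR = 323.00 − 129.75 = 193.25.
Upper fence = Q3 + 1.5·IQR = 409.50 + 129.75 = 539.25.
56 < 193.25 → outlier.
132 < 193.25 → outlier.
559 > 539.25 → outlier.
631 > 539.25 → outlier.
All remaining values lie within [193.25, 539.25].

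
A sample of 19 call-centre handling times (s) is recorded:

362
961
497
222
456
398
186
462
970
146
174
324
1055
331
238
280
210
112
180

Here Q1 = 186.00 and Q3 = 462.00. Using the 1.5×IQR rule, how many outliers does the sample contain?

IQR = 276.00; fences at 186.00 − 414.00 = -228.00 and 462.00 + 414.00 = 876.00.
Outside the cutoffs: 961, 970, 1055.

3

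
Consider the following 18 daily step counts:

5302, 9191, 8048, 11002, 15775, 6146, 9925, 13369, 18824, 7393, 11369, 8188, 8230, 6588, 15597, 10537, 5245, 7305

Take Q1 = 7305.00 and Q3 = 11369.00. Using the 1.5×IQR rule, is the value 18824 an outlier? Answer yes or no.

IQR = Q3 − Q1 = 11369.00 − 7305.00 = 4064.00.
Lower fence = Q1 − 1.5·IQR = 7305.00 − 6096.00 = 1209.00.
Upper fence = Q3 + 1.5·IQR = 11369.00 + 6096.00 = 17465.00.
18824 lies above the upper fence.

yes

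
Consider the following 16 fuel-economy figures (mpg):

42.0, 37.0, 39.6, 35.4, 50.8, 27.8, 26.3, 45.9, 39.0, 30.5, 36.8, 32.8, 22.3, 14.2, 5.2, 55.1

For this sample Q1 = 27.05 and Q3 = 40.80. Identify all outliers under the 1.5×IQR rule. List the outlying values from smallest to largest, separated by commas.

IQR = Q3 − Q1 = 40.80 − 27.05 = 13.75.
Lower fence = Q1 − 1.5·IQR = 27.05 − 20.625 = 6.425.
Upper fence = Q3 + 1.5·IQR = 40.80 + 20.625 = 61.425.
5.2 < 6.425 → outlier.
All remaining values lie within [6.425, 61.425].

5.2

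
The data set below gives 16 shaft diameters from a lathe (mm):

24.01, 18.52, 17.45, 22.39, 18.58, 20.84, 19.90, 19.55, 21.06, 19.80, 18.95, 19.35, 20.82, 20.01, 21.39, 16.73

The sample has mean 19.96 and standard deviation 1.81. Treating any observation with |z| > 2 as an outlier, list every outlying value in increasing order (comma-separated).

Cutoffs at x̄ ± 2s: 19.96 ± 2·1.81 = [16.34, 23.58].
24.01: z = 2.24, |z| > 2 → outlier.
Every other value lies within [16.34, 23.58].

24.01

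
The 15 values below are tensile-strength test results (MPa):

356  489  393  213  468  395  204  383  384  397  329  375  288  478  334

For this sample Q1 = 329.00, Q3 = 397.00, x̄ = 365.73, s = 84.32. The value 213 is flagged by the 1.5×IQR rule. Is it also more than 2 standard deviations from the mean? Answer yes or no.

no

z = (213 − 365.73) / 84.32 = -1.81.
|z| = 1.81 ≤ 2.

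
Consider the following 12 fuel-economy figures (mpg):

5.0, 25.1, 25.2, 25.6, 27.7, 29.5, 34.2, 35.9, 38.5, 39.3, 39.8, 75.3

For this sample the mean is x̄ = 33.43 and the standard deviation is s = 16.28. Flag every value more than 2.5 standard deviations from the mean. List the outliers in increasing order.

75.3

Cutoffs at x̄ ± 2.5s: 33.43 ± 2.5·16.28 = [-7.27, 74.13].
75.3: z = 2.57, |z| > 2.5 → outlier.
Every other value lies within [-7.27, 74.13].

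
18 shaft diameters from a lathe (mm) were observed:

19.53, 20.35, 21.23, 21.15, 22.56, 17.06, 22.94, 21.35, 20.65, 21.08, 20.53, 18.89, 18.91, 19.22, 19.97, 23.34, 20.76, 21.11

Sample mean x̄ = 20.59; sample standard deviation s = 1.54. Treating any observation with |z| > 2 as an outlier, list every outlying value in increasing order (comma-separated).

17.06

Cutoffs at x̄ ± 2s: 20.59 ± 2·1.54 = [17.51, 23.67].
17.06: z = -2.29, |z| > 2 → outlier.
Every other value lies within [17.51, 23.67].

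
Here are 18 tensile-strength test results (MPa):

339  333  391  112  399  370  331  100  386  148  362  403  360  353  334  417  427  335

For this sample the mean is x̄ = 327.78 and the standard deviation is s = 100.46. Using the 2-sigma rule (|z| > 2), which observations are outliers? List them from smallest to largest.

100, 112

Cutoffs at x̄ ± 2s: 327.78 ± 2·100.46 = [126.86, 528.70].
100: z = -2.27, |z| > 2 → outlier.
112: z = -2.15, |z| > 2 → outlier.
Every other value lies within [126.86, 528.70].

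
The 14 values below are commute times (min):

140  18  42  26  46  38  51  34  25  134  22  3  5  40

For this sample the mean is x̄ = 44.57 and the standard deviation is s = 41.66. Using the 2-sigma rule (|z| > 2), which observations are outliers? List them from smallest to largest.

134, 140

Cutoffs at x̄ ± 2s: 44.57 ± 2·41.66 = [-38.75, 127.89].
134: z = 2.15, |z| > 2 → outlier.
140: z = 2.29, |z| > 2 → outlier.
Every other value lies within [-38.75, 127.89].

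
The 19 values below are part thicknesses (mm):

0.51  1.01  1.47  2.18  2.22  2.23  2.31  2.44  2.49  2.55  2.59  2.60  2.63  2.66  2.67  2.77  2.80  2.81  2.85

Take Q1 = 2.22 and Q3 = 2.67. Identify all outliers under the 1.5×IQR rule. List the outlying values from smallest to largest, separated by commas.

IQR = Q3 − Q1 = 2.67 − 2.22 = 0.45.
Lower fence = Q1 − 1.5·IQR = 2.22 − 0.675 = 1.545.
Upper fence = Q3 + 1.5·IQR = 2.67 + 0.675 = 3.345.
0.51 < 1.545 → outlier.
1.01 < 1.545 → outlier.
1.47 < 1.545 → outlier.
All remaining values lie within [1.545, 3.345].

0.51, 1.01, 1.47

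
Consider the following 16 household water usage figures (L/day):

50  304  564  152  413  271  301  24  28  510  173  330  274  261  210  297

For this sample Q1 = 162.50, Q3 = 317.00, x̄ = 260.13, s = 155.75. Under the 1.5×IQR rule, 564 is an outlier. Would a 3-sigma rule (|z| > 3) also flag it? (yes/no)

no

z = (564 − 260.13) / 155.75 = 1.95.
|z| = 1.95 ≤ 3.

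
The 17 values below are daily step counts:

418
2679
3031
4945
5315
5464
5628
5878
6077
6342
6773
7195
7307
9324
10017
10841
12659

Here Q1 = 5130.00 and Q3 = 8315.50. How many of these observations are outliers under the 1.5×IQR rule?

0

IQR = 3185.50; fences at 5130.00 − 4778.25 = 351.75 and 8315.50 + 4778.25 = 13093.75.
Every value lies within the cutoffs.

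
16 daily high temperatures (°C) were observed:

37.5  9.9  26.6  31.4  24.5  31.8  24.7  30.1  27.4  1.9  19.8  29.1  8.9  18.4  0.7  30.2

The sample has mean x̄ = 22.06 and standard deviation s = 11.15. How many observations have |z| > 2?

0

Cutoffs: x̄ ± 2s = [-0.24, 44.36].
Every value lies within the cutoffs.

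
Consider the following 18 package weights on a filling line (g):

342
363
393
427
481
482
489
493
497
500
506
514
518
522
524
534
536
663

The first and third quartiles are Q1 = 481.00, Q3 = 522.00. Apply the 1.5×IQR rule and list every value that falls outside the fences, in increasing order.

IQR = Q3 − Q1 = 522.00 − 481.00 = 41.00.
Lower fence = Q1 − 1.5·IQR = 481.00 − 61.50 = 419.50.
Upper fence = Q3 + 1.5·IQR = 522.00 + 61.50 = 583.50.
342 < 419.50 → outlier.
363 < 419.50 → outlier.
393 < 419.50 → outlier.
663 > 583.50 → outlier.
All remaining values lie within [419.50, 583.50].

342, 363, 393, 663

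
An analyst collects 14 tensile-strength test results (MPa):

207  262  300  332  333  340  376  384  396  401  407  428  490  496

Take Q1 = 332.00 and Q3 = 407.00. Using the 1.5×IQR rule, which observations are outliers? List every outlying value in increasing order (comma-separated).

207

IQR = Q3 − Q1 = 407.00 − 332.00 = 75.00.
Lower fence = Q1 − 1.5·IQR = 332.00 − 112.50 = 219.50.
Upper fence = Q3 + 1.5·IQR = 407.00 + 112.50 = 519.50.
207 < 219.50 → outlier.
All remaining values lie within [219.50, 519.50].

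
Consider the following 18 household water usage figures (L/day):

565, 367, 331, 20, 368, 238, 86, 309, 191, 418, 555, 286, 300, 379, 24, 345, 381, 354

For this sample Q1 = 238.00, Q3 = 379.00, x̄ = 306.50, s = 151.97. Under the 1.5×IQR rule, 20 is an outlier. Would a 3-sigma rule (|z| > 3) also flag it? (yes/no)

z = (20 − 306.50) / 151.97 = -1.89.
|z| = 1.89 ≤ 3.

no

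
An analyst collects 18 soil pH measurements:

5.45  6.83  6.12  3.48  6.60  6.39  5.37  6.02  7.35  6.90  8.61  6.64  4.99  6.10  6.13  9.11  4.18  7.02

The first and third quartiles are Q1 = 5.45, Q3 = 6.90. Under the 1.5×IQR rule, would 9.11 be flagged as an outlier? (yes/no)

yes

IQR = Q3 − Q1 = 6.90 − 5.45 = 1.45.
Lower fence = Q1 − 1.5·IQR = 5.45 − 2.175 = 3.275.
Upper fence = Q3 + 1.5·IQR = 6.90 + 2.175 = 9.075.
9.11 lies above the upper fence.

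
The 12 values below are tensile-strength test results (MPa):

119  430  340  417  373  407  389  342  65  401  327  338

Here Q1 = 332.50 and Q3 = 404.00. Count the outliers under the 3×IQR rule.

IQR = 71.50; fences at 332.50 − 214.50 = 118.00 and 404.00 + 214.50 = 618.50.
Outside the cutoffs: 65.

1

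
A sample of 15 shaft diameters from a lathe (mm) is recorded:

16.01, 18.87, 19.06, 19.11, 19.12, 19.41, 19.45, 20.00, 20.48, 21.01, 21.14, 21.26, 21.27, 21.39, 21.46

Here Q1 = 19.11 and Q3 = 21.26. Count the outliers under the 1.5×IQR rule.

0

IQR = 2.15; fences at 19.11 − 3.225 = 15.885 and 21.26 + 3.225 = 24.485.
Every value lies within the cutoffs.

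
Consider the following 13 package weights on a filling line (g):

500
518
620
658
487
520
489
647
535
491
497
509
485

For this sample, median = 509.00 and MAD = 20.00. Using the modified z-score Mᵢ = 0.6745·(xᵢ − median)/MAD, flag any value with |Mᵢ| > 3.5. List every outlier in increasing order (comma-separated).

|Mᵢ| > 3.5 ⇔ |xᵢ − 509.00| > 3.5·20.00/0.6745 = 103.78.
So outliers lie outside [405.22, 612.78].
620: M = 3.74 → outlier.
647: M = 4.65 → outlier.
658: M = 5.03 → outlier.

620, 647, 658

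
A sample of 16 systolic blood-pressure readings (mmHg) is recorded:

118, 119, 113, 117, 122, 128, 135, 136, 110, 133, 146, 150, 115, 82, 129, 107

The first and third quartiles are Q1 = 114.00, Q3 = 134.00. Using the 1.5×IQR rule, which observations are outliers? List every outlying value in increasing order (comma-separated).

82

IQR = Q3 − Q1 = 134.00 − 114.00 = 20.00.
Lower fence = Q1 − 1.5·IQR = 114.00 − 30.00 = 84.00.
Upper fence = Q3 + 1.5·IQR = 134.00 + 30.00 = 164.00.
82 < 84.00 → outlier.
All remaining values lie within [84.00, 164.00].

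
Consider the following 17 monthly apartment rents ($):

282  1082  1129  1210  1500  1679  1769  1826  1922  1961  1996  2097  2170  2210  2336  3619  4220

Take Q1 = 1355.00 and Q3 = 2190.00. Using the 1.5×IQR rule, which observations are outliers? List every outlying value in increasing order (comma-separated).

3619, 4220

IQR = Q3 − Q1 = 2190.00 − 1355.00 = 835.00.
Lower fence = Q1 − 1.5·IQR = 1355.00 − 1252.50 = 102.50.
Upper fence = Q3 + 1.5·IQR = 2190.00 + 1252.50 = 3442.50.
3619 > 3442.50 → outlier.
4220 > 3442.50 → outlier.
All remaining values lie within [102.50, 3442.50].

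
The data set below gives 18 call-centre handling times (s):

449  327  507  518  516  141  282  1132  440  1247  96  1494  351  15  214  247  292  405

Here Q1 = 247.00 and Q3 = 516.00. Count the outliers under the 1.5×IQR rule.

IQR = 269.00; fences at 247.00 − 403.50 = -156.50 and 516.00 + 403.50 = 919.50.
Outside the cutoffs: 1132, 1247, 1494.

3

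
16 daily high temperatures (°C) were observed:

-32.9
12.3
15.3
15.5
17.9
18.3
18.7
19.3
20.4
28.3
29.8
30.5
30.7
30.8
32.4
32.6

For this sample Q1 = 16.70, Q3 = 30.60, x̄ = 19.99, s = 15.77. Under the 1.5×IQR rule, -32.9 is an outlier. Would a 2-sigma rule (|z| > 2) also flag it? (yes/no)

yes

z = (-32.9 − 19.99) / 15.77 = -3.35.
|z| = 3.35 > 2.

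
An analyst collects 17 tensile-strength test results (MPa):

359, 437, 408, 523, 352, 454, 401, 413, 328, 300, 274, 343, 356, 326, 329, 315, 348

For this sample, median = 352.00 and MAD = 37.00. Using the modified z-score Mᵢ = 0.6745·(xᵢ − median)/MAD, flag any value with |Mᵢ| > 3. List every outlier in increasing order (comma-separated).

523

|Mᵢ| > 3 ⇔ |xᵢ − 352.00| > 3·37.00/0.6745 = 164.57.
So outliers lie outside [187.43, 516.57].
523: M = 3.12 → outlier.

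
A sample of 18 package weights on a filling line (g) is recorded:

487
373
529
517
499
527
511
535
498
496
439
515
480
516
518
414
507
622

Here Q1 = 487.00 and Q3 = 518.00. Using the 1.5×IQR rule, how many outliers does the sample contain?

IQR = 31.00; fences at 487.00 − 46.50 = 440.50 and 518.00 + 46.50 = 564.50.
Outside the cutoffs: 373, 414, 439, 622.

4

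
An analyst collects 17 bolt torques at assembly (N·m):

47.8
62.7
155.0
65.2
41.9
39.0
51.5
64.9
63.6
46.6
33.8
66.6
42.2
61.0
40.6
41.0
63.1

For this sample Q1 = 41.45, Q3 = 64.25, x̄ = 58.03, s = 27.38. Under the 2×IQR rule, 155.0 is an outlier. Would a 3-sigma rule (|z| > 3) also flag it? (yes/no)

yes

z = (155.0 − 58.03) / 27.38 = 3.54.
|z| = 3.54 > 3.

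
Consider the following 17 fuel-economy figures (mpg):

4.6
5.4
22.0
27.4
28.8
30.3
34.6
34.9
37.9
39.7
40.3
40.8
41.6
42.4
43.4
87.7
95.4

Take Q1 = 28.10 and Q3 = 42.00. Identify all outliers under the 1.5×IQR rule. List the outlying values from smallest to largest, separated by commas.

IQR = Q3 − Q1 = 42.00 − 28.10 = 13.90.
Lower fence = Q1 − 1.5·IQR = 28.10 − 20.85 = 7.25.
Upper fence = Q3 + 1.5·IQR = 42.00 + 20.85 = 62.85.
4.6 < 7.25 → outlier.
5.4 < 7.25 → outlier.
87.7 > 62.85 → outlier.
95.4 > 62.85 → outlier.
All remaining values lie within [7.25, 62.85].

4.6, 5.4, 87.7, 95.4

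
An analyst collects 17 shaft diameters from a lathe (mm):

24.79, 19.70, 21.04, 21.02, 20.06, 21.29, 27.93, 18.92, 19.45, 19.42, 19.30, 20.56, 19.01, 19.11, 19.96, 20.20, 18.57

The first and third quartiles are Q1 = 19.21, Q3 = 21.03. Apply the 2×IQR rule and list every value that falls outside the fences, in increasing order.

IQR = Q3 − Q1 = 21.03 − 19.21 = 1.82.
Lower fence = Q1 − 2·IQR = 19.21 − 3.64 = 15.57.
Upper fence = Q3 + 2·IQR = 21.03 + 3.64 = 24.67.
24.79 > 24.67 → outlier.
27.93 > 24.67 → outlier.
All remaining values lie within [15.57, 24.67].

24.79, 27.93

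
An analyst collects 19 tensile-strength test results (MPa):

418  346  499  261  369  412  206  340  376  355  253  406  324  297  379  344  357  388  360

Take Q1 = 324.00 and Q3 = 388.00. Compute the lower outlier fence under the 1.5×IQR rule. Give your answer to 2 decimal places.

IQR = Q3 − Q1 = 388.00 − 324.00 = 64.00.
Lower fence = Q1 − 1.5·IQR = 324.00 − 96.00 = 228.00.
Upper fence = Q3 + 1.5·IQR = 388.00 + 96.00 = 484.00.

228.00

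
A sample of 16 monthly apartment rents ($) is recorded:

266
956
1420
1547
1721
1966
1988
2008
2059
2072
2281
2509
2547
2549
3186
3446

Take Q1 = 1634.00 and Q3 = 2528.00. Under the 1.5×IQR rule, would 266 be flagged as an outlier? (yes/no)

IQR = Q3 − Q1 = 2528.00 − 1634.00 = 894.00.
Lower fence = Q1 − 1.5·IQR = 1634.00 − 1341.00 = 293.00.
Upper fence = Q3 + 1.5·IQR = 2528.00 + 1341.00 = 3869.00.
266 lies below the lower fence.

yes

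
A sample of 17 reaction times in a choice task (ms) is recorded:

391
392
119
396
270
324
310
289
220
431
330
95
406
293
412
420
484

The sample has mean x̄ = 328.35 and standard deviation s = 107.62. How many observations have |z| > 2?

1

Cutoffs: x̄ ± 2s = [113.11, 543.59].
Outside the cutoffs: 95.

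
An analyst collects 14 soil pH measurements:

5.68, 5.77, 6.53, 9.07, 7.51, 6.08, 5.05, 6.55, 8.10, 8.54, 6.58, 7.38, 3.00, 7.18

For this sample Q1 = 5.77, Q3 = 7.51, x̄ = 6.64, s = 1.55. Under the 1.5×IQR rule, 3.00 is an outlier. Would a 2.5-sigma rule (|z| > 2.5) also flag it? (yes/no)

z = (3.00 − 6.64) / 1.55 = -2.35.
|z| = 2.35 ≤ 2.5.

no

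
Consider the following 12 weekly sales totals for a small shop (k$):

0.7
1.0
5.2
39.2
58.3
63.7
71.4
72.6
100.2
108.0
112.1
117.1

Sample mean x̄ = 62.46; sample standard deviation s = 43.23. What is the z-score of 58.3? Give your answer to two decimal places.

-0.10

z = (58.3 − 62.46) / 43.23 = -0.10.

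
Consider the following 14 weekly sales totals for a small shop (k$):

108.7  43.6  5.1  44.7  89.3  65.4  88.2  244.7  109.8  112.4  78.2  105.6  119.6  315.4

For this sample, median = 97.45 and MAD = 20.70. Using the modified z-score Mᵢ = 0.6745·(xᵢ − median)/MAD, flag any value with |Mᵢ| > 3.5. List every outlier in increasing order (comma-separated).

244.7, 315.4

|Mᵢ| > 3.5 ⇔ |xᵢ − 97.45| > 3.5·20.70/0.6745 = 107.41.
So outliers lie outside [-9.96, 204.86].
244.7: M = 4.80 → outlier.
315.4: M = 7.10 → outlier.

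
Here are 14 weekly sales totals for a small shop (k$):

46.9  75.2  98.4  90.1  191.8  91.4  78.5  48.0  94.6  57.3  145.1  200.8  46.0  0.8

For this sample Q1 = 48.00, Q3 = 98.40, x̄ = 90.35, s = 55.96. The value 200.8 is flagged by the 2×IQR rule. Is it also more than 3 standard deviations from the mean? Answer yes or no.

no

z = (200.8 − 90.35) / 55.96 = 1.97.
|z| = 1.97 ≤ 3.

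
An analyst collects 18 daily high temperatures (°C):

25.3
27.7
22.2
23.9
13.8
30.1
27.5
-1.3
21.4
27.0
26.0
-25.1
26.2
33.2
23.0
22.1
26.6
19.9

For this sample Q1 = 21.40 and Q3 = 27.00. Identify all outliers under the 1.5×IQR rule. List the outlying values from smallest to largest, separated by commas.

IQR = Q3 − Q1 = 27.00 − 21.40 = 5.60.
Lower fence = Q1 − 1.5·IQR = 21.40 − 8.40 = 13.00.
Upper fence = Q3 + 1.5·IQR = 27.00 + 8.40 = 35.40.
-25.1 < 13.00 → outlier.
-1.3 < 13.00 → outlier.
All remaining values lie within [13.00, 35.40].

-25.1, -1.3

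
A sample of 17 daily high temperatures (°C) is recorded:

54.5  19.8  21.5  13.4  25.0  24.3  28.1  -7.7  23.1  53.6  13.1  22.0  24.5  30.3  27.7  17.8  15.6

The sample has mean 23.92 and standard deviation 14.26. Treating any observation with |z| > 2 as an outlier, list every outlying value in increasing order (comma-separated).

-7.7, 53.6, 54.5

Cutoffs at x̄ ± 2s: 23.92 ± 2·14.26 = [-4.60, 52.44].
-7.7: z = -2.22, |z| > 2 → outlier.
53.6: z = 2.08, |z| > 2 → outlier.
54.5: z = 2.14, |z| > 2 → outlier.
Every other value lies within [-4.60, 52.44].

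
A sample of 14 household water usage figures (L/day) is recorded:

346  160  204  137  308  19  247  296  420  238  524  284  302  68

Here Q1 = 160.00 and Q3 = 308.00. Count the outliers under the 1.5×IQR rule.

IQR = 148.00; fences at 160.00 − 222.00 = -62.00 and 308.00 + 222.00 = 530.00.
Every value lies within the cutoffs.

0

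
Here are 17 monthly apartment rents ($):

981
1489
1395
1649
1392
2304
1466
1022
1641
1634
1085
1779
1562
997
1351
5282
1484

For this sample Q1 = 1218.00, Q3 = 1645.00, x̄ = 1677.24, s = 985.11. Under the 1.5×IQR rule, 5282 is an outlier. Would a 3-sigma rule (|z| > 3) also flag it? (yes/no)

z = (5282 − 1677.24) / 985.11 = 3.66.
|z| = 3.66 > 3.

yes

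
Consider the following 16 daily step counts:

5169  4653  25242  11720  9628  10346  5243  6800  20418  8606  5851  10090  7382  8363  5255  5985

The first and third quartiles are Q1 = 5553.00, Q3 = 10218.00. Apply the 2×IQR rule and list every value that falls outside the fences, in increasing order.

20418, 25242

IQR = Q3 − Q1 = 10218.00 − 5553.00 = 4665.00.
Lower fence = Q1 − 2·IQR = 5553.00 − 9330.00 = -3777.00.
Upper fence = Q3 + 2·IQR = 10218.00 + 9330.00 = 19548.00.
20418 > 19548.00 → outlier.
25242 > 19548.00 → outlier.
All remaining values lie within [-3777.00, 19548.00].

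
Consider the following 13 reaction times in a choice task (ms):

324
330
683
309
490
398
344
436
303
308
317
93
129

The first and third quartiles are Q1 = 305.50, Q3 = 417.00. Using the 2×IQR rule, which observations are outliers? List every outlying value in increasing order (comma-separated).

IQR = Q3 − Q1 = 417.00 − 305.50 = 111.50.
Lower fence = Q1 − 2·IQR = 305.50 − 223.00 = 82.50.
Upper fence = Q3 + 2·IQR = 417.00 + 223.00 = 640.00.
683 > 640.00 → outlier.
All remaining values lie within [82.50, 640.00].

683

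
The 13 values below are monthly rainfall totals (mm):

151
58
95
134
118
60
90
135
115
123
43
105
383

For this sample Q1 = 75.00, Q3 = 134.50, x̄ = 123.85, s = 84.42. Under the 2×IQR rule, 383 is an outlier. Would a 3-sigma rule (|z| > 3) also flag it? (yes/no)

yes

z = (383 − 123.85) / 84.42 = 3.07.
|z| = 3.07 > 3.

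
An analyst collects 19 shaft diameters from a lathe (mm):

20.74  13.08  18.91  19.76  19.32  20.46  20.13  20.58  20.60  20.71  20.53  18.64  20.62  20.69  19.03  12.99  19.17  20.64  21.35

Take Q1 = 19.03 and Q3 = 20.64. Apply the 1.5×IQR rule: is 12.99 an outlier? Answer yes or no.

IQR = Q3 − Q1 = 20.64 − 19.03 = 1.61.
Lower fence = Q1 − 1.5·IQR = 19.03 − 2.415 = 16.615.
Upper fence = Q3 + 1.5·IQR = 20.64 + 2.415 = 23.055.
12.99 lies below the lower fence.

yes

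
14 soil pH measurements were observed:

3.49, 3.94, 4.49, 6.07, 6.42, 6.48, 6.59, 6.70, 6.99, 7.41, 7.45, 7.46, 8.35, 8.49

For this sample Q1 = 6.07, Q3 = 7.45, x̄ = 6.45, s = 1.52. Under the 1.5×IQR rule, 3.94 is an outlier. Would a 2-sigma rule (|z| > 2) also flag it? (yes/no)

no

z = (3.94 − 6.45) / 1.52 = -1.65.
|z| = 1.65 ≤ 2.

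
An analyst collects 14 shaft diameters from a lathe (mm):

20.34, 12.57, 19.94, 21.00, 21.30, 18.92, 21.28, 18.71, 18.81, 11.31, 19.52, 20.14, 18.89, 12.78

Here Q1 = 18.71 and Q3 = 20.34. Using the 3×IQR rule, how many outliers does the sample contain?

3

IQR = 1.63; fences at 18.71 − 4.89 = 13.82 and 20.34 + 4.89 = 25.23.
Outside the cutoffs: 11.31, 12.57, 12.78.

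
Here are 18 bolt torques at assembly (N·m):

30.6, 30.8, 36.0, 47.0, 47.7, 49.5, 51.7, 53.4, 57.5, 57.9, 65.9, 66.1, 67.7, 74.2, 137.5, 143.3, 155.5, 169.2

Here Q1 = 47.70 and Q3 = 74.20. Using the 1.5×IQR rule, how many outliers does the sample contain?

IQR = 26.50; fences at 47.70 − 39.75 = 7.95 and 74.20 + 39.75 = 113.95.
Outside the cutoffs: 137.5, 143.3, 155.5, 169.2.

4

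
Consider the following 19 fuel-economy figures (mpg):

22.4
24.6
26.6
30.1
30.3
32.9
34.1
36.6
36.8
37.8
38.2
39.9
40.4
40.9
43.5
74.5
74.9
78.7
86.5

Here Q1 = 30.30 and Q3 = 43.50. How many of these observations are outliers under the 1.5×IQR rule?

4

IQR = 13.20; fences at 30.30 − 19.80 = 10.50 and 43.50 + 19.80 = 63.30.
Outside the cutoffs: 74.5, 74.9, 78.7, 86.5.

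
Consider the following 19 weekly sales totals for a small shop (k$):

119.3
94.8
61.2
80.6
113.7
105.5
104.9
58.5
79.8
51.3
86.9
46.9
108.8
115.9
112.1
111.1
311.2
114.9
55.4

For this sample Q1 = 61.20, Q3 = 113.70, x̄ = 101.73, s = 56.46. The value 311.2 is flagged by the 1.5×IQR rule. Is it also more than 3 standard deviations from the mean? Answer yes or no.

z = (311.2 − 101.73) / 56.46 = 3.71.
|z| = 3.71 > 3.

yes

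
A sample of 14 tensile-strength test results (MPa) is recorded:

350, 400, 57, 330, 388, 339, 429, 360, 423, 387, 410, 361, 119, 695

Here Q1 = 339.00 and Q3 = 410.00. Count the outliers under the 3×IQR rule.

3

IQR = 71.00; fences at 339.00 − 213.00 = 126.00 and 410.00 + 213.00 = 623.00.
Outside the cutoffs: 57, 119, 695.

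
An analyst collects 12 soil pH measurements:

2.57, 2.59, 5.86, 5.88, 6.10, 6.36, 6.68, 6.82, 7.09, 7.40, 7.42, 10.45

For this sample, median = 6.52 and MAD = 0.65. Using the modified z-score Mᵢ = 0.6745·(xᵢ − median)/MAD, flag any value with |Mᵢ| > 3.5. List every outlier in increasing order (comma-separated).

|Mᵢ| > 3.5 ⇔ |xᵢ − 6.52| > 3.5·0.65/0.6745 = 3.37.
So outliers lie outside [3.15, 9.89].
2.57: M = -4.10 → outlier.
2.59: M = -4.08 → outlier.
10.45: M = 4.08 → outlier.

2.57, 2.59, 10.45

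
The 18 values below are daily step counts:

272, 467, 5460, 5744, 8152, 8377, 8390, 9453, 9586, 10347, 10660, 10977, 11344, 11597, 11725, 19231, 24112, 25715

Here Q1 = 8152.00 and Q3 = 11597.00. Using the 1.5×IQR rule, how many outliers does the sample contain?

IQR = 3445.00; fences at 8152.00 − 5167.50 = 2984.50 and 11597.00 + 5167.50 = 16764.50.
Outside the cutoffs: 272, 467, 19231, 24112, 25715.

5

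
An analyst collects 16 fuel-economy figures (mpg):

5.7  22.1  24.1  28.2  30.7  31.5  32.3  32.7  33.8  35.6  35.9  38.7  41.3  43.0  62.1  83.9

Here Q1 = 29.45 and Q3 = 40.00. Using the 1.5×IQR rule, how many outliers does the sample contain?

3

IQR = 10.55; fences at 29.45 − 15.825 = 13.625 and 40.00 + 15.825 = 55.825.
Outside the cutoffs: 5.7, 62.1, 83.9.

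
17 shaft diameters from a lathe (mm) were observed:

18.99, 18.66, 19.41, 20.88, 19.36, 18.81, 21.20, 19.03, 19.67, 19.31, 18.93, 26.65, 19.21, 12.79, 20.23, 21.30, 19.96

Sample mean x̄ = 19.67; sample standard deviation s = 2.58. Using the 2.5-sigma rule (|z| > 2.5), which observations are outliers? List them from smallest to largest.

Cutoffs at x̄ ± 2.5s: 19.67 ± 2.5·2.58 = [13.22, 26.12].
12.79: z = -2.67, |z| > 2.5 → outlier.
26.65: z = 2.71, |z| > 2.5 → outlier.
Every other value lies within [13.22, 26.12].

12.79, 26.65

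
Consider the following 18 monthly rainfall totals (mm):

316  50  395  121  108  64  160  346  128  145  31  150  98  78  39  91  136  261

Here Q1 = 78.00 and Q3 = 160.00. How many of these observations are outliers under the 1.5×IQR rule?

3

IQR = 82.00; fences at 78.00 − 123.00 = -45.00 and 160.00 + 123.00 = 283.00.
Outside the cutoffs: 316, 346, 395.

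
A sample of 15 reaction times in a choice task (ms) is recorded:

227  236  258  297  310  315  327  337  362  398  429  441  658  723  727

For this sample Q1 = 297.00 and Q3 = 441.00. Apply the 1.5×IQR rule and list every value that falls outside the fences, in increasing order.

658, 723, 727

IQR = Q3 − Q1 = 441.00 − 297.00 = 144.00.
Lower fence = Q1 − 1.5·IQR = 297.00 − 216.00 = 81.00.
Upper fence = Q3 + 1.5·IQR = 441.00 + 216.00 = 657.00.
658 > 657.00 → outlier.
723 > 657.00 → outlier.
727 > 657.00 → outlier.
All remaining values lie within [81.00, 657.00].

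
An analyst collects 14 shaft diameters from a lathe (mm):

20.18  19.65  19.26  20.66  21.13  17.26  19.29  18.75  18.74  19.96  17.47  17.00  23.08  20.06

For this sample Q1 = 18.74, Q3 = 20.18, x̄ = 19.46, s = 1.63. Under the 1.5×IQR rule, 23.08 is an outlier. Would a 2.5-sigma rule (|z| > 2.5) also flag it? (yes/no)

z = (23.08 − 19.46) / 1.63 = 2.22.
|z| = 2.22 ≤ 2.5.

no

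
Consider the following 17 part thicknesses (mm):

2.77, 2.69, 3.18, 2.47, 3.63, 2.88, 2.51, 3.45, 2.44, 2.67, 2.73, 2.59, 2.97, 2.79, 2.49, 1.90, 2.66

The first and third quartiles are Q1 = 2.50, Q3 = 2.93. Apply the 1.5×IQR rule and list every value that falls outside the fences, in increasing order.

3.63

IQR = Q3 − Q1 = 2.93 − 2.50 = 0.43.
Lower fence = Q1 − 1.5·IQR = 2.50 − 0.645 = 1.855.
Upper fence = Q3 + 1.5·IQR = 2.93 + 0.645 = 3.575.
3.63 > 3.575 → outlier.
All remaining values lie within [1.855, 3.575].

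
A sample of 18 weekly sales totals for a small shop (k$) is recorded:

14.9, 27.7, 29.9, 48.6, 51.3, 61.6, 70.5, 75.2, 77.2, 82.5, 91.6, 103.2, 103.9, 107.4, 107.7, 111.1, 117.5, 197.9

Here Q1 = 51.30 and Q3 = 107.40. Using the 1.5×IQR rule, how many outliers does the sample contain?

1

IQR = 56.10; fences at 51.30 − 84.15 = -32.85 and 107.40 + 84.15 = 191.55.
Outside the cutoffs: 197.9.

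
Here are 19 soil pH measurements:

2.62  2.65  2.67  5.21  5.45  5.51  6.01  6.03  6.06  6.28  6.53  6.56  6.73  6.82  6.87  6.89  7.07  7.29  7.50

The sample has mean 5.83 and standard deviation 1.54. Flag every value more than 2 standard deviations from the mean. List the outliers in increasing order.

Cutoffs at x̄ ± 2s: 5.83 ± 2·1.54 = [2.75, 8.91].
2.62: z = -2.08, |z| > 2 → outlier.
2.65: z = -2.06, |z| > 2 → outlier.
2.67: z = -2.05, |z| > 2 → outlier.
Every other value lies within [2.75, 8.91].

2.62, 2.65, 2.67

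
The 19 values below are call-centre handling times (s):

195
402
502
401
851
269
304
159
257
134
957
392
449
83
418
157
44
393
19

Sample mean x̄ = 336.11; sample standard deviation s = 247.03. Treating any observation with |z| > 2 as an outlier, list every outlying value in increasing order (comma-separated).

851, 957

Cutoffs at x̄ ± 2s: 336.11 ± 2·247.03 = [-157.95, 830.17].
851: z = 2.08, |z| > 2 → outlier.
957: z = 2.51, |z| > 2 → outlier.
Every other value lies within [-157.95, 830.17].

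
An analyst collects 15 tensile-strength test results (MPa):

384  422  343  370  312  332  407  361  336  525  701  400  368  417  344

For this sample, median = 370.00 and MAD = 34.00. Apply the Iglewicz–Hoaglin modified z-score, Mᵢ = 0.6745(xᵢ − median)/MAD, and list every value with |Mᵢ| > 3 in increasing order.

|Mᵢ| > 3 ⇔ |xᵢ − 370.00| > 3·34.00/0.6745 = 151.22.
So outliers lie outside [218.78, 521.22].
525: M = 3.07 → outlier.
701: M = 6.57 → outlier.

525, 701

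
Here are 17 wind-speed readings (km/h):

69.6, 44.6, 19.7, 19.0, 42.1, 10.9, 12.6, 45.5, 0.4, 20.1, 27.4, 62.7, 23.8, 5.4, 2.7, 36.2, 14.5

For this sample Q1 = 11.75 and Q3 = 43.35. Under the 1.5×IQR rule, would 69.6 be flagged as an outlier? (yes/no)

no

IQR = Q3 − Q1 = 43.35 − 11.75 = 31.60.
Lower fence = Q1 − 1.5·IQR = 11.75 − 47.40 = -35.65.
Upper fence = Q3 + 1.5·IQR = 43.35 + 47.40 = 90.75.
69.6 lies within [-35.65, 90.75].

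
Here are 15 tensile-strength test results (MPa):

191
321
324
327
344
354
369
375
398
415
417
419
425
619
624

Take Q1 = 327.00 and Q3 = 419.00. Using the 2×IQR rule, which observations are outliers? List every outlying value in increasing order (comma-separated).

IQR = Q3 − Q1 = 419.00 − 327.00 = 92.00.
Lower fence = Q1 − 2·IQR = 327.00 − 184.00 = 143.00.
Upper fence = Q3 + 2·IQR = 419.00 + 184.00 = 603.00.
619 > 603.00 → outlier.
624 > 603.00 → outlier.
All remaining values lie within [143.00, 603.00].

619, 624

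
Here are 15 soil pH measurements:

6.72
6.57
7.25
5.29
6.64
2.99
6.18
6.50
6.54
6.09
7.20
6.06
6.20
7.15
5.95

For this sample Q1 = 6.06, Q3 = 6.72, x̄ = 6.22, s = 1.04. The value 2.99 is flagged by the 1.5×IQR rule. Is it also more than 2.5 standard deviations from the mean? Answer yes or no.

yes

z = (2.99 − 6.22) / 1.04 = -3.11.
|z| = 3.11 > 2.5.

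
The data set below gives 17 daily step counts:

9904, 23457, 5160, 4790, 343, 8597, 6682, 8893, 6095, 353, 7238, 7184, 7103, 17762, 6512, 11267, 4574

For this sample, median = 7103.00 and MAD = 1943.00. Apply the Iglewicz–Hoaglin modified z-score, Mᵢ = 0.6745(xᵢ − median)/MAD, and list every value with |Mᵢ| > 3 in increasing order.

17762, 23457

|Mᵢ| > 3 ⇔ |xᵢ − 7103.00| > 3·1943.00/0.6745 = 8641.96.
So outliers lie outside [-1538.96, 15744.96].
17762: M = 3.70 → outlier.
23457: M = 5.68 → outlier.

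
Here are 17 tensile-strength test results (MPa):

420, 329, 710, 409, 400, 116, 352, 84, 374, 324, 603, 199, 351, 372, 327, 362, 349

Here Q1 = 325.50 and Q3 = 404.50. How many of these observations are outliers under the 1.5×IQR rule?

IQR = 79.00; fences at 325.50 − 118.50 = 207.00 and 404.50 + 118.50 = 523.00.
Outside the cutoffs: 84, 116, 199, 603, 710.

5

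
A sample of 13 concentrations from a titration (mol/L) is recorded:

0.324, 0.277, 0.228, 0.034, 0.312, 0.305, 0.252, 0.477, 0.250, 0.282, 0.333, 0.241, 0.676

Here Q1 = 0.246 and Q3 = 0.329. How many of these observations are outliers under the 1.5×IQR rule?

IQR = 0.083; fences at 0.246 − 0.1245 = 0.1215 and 0.329 + 0.1245 = 0.4535.
Outside the cutoffs: 0.034, 0.477, 0.676.

3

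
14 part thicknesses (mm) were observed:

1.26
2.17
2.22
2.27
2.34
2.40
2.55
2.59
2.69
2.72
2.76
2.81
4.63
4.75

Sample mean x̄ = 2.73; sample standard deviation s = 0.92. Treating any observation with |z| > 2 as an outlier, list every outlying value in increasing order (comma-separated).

4.63, 4.75

Cutoffs at x̄ ± 2s: 2.73 ± 2·0.92 = [0.89, 4.57].
4.63: z = 2.07, |z| > 2 → outlier.
4.75: z = 2.20, |z| > 2 → outlier.
Every other value lies within [0.89, 4.57].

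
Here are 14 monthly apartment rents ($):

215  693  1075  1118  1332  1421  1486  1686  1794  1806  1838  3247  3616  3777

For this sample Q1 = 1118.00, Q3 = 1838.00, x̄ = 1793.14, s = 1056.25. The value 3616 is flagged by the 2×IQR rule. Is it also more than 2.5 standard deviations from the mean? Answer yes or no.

no

z = (3616 − 1793.14) / 1056.25 = 1.73.
|z| = 1.73 ≤ 2.5.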